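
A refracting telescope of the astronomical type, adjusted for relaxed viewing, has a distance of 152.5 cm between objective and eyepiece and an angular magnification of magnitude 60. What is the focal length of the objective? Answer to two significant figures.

150 cm

In normal adjustment the tube length equals f_obj + f_eye and |M| = f_obj/f_eye.
So f_obj = 60 f_eye and 60 f_eye + f_eye = 152.5 cm, giving f_eye = 152.5/61 = 2.500 cm and f_obj = 150.000 cm.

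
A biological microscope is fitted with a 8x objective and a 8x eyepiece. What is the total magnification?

The overall magnification of a compound microscope is the product of the objective and eyepiece magnifications:
M = M_obj x M_eye = 8 x 8 = 64.

64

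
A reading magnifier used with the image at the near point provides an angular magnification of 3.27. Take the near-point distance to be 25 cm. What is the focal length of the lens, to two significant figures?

11 cm

For the image at the near point, M = 1 + D/f.
f = D/(M - 1) = 25/(3.27 - 1) = 11.013 cm.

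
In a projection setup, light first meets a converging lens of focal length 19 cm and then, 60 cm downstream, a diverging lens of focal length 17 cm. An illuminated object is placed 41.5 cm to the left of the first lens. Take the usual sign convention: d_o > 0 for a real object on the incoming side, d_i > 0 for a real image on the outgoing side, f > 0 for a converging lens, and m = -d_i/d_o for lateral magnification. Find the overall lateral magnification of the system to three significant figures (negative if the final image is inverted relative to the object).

Applying the thin-lens equation to the first lens, 1/19 = 1/41.5 + 1/d_i1, which gives d_i1 = 35.044 cm.
Its lateral magnification is m_1 = -d_i1/d_o1 = -(35.044)/41.5 = -0.8444.
Object distance for lens 2: d_o2 = 60 - 35.044 = 24.956 cm.
Applying the thin-lens equation again with f_2 = -17 cm and d_o2 = 24.956 cm gives d_i2 = -10.112 cm.
m_2 = -(-10.112)/(24.956) = 0.4052.
Total m = m_1 x m_2 = (-0.8444)(0.4052) = -0.3422.

-0.342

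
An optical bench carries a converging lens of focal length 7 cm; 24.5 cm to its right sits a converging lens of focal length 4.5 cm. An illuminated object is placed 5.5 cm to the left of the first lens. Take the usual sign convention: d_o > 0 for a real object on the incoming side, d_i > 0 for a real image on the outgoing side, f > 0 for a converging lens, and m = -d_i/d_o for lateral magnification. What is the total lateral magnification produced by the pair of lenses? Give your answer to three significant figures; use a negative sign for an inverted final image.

First lens: d_i1 = 1/(1/7 - 1/5.5) = -25.667 cm.
m_1 = -(-25.667)/5.5 = 4.6667.
The intermediate image is virtual, 25.667 cm to the left of lens 1, so d_o2 = L - d_i1 = 24.5 - (-25.667) = 50.167 cm.
Second lens: d_i2 = 1/(1/4.5 - 1/(50.167)) = 4.943 cm.
m_2 = -(4.943)/(50.167) = -0.0985.
The system's lateral magnification is m_1 m_2 = (4.6667)(-0.0985) = -0.4599.

-0.460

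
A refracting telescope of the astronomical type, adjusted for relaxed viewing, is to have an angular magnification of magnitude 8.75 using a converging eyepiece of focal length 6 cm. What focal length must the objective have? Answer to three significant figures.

52.5 cm

|M| = f_obj/|f_eye|, so f_obj = |M| x |f_eye| = 8.75 x 6 = 52.500 cm.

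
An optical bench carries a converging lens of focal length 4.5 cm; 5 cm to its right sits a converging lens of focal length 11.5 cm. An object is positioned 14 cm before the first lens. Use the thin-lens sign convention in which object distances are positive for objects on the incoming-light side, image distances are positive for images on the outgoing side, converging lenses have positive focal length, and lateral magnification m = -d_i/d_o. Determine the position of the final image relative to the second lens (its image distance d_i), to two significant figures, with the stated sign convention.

1.4 cm

First lens: d_i1 = 1/(1/4.5 - 1/14) = 6.632 cm.
This image would form 6.632 cm past lens 1, i.e. 1.632 cm beyond lens 2, so it is a virtual object for lens 2: d_o2 = 5 - 6.632 = -1.632 cm.
Second lens: d_i2 = 1/(1/11.5 - 1/(-1.632)) = 1.429 cm.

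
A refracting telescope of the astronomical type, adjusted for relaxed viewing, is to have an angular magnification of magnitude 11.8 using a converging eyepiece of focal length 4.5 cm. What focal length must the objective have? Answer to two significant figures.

|M| = f_obj/|f_eye|, so f_obj = |M| x |f_eye| = 11.8 x 4.5 = 53.100 cm.

53 cm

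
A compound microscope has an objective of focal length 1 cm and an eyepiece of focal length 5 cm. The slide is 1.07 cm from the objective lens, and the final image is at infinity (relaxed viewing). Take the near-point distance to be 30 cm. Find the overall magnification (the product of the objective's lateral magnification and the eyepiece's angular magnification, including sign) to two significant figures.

-86

Objective: 1/d_i = 1/f_obj - 1/d_o = 1/1 - 1/1.07 = 0.06542 cm^-1, so d_i = 15.286 cm.
m_obj = -d_i/d_o = -15.286/1.07 = -14.286.
Eyepiece angular magnification (image at infinity): M_eye = D/f_e = 30/5 = 6.000.
Overall M = m_obj x M_eye = (-14.286)(6.000) = -85.71.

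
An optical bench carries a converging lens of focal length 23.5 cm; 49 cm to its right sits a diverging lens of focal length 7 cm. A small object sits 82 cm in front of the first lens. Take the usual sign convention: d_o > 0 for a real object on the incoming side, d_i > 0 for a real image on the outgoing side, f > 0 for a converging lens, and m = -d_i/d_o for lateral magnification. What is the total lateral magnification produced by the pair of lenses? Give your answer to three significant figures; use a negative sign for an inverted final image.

-0.122

Applying the thin-lens equation to the first lens, 1/23.5 = 1/82 + 1/d_i1, which gives d_i1 = 32.940 cm.
Its lateral magnification is m_1 = -d_i1/d_o1 = -(32.940)/82 = -0.4017.
Object distance for lens 2: d_o2 = 49 - 32.940 = 16.060 cm.
Applying the thin-lens equation again with f_2 = -7 cm and d_o2 = 16.060 cm gives d_i2 = -4.875 cm.
m_2 = -(-4.875)/(16.060) = 0.3036.
The system's lateral magnification is m_1 m_2 = (-0.4017)(0.3036) = -0.1219.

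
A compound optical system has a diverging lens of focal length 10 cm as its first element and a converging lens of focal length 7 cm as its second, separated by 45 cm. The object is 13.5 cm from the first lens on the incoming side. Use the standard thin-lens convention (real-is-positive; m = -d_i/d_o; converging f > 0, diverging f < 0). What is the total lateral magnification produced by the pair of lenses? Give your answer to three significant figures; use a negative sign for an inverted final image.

Applying the thin-lens equation to the first lens, 1/(-10) = 1/13.5 + 1/d_i1, which gives d_i1 = -5.745 cm.
Its lateral magnification is m_1 = -d_i1/d_o1 = -(-5.745)/13.5 = 0.4255.
With d_i1 < 0 the first image is virtual and lies on the object side; the object distance for lens 2 is d_o2 = 45 - (-5.745) = 50.745 cm.
Applying the thin-lens equation again with f_2 = 7 cm and d_o2 = 50.745 cm gives d_i2 = 8.120 cm.
m_2 = -(8.120)/(50.745) = -0.1600.
The system's lateral magnification is m_1 m_2 = (0.4255)(-0.1600) = -0.0681.

-0.0681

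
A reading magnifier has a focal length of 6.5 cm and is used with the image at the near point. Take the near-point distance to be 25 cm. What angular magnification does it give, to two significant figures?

M = 1 + D/f = 1 + 25/6.5 = 4.846.

4.8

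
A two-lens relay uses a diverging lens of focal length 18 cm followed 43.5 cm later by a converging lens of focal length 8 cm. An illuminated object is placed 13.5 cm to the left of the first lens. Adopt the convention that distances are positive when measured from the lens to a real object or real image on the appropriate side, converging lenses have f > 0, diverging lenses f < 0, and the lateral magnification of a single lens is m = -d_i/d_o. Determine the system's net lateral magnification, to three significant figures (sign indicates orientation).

Applying the thin-lens equation to the first lens, 1/(-18) = 1/13.5 + 1/d_i1, which gives d_i1 = -7.714 cm.
Its lateral magnification is m_1 = -d_i1/d_o1 = -(-7.714)/13.5 = 0.5714.
The intermediate image is virtual, 7.714 cm to the left of lens 1, so d_o2 = L - d_i1 = 43.5 - (-7.714) = 51.214 cm.
Applying the thin-lens equation again with f_2 = 8 cm and d_o2 = 51.214 cm gives d_i2 = 9.481 cm.
m_2 = -(9.481)/(51.214) = -0.1851.
Overall magnification: m = m_1 m_2 = -0.1058.

-0.106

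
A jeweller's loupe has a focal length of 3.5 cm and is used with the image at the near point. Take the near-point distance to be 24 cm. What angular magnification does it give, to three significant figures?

7.86

M = 1 + D/f = 1 + 24/3.5 = 7.857.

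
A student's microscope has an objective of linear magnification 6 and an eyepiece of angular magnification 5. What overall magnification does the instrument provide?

The overall magnification of a compound microscope is the product of the objective and eyepiece magnifications:
M = M_obj x M_eye = 6 x 5 = 30.

30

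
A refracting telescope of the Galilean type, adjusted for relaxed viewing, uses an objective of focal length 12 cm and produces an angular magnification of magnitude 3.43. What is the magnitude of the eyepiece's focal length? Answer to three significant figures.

3.50 cm

|M| = f_obj/|f_eye|, so |f_eye| = f_obj/|M| = 12/3.43 = 3.499 cm.
(The eyepiece is diverging, so its signed focal length is -3.499 cm.)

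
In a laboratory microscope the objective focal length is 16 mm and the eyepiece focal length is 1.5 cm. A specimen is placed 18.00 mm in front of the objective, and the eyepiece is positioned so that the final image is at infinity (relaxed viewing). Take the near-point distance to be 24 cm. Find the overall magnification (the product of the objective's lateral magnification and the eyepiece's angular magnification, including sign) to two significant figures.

-130

Convert to cm: f_obj = 16 mm = 1.6 cm; d_o = 18.00 mm = 1.80 cm.
Objective: 1/d_i = 1/f_obj - 1/d_o = 1/1.6 - 1/1.80 = 0.06944 cm^-1, so d_i = 14.400 cm.
m_obj = -d_i/d_o = -14.400/1.80 = -8.000.
Eyepiece angular magnification (image at infinity): M_eye = D/f_e = 24/1.5 = 16.000.
Overall M = m_obj x M_eye = (-8.000)(16.000) = -128.00.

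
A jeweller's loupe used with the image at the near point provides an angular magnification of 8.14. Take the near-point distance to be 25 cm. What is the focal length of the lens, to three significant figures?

3.50 cm

For the image at the near point, M = 1 + D/f.
f = D/(M - 1) = 25/(8.14 - 1) = 3.501 cm.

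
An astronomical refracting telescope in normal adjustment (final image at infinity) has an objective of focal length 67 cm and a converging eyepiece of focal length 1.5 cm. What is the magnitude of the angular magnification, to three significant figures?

44.7

|M| = f_obj/|f_eye| = 67/1.5 = 44.667.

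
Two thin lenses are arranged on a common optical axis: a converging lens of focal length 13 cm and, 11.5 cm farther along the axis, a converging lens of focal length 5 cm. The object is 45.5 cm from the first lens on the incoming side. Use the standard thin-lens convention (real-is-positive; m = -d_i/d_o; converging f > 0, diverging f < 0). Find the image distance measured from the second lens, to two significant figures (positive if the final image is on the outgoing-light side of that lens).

First lens: d_i1 = 1/(1/13 - 1/45.5) = 18.200 cm.
This image would form 18.200 cm past lens 1, i.e. 6.700 cm beyond lens 2, so it is a virtual object for lens 2: d_o2 = 11.5 - 18.200 = -6.700 cm.
Second lens: d_i2 = 1/(1/5 - 1/(-6.700)) = 2.863 cm.

2.9 cm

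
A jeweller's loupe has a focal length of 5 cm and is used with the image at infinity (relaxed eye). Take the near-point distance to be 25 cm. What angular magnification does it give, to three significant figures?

M = D/f = 25/5 = 5.000.

5.00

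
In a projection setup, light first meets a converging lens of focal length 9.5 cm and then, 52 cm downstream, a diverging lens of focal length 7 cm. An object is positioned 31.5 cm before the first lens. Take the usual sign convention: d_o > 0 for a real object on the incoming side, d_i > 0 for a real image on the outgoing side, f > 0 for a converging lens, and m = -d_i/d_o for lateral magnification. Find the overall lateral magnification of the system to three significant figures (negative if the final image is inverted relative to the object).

Lens 1: 1/d_i1 = 1/f_1 - 1/d_o1 = 1/9.5 - 1/31.5 = 0.07352 cm^-1, so d_i1 = 13.602 cm.
m_1 = -(13.602)/31.5 = -0.4318.
The intermediate image is 13.602 cm to the right of lens 1, so d_o2 = L - d_i1 = 52 - 13.602 = 38.398 cm.
Lens 2: 1/d_i2 = 1/f_2 - 1/d_o2 = 1/(-7) - 1/(38.398) = -0.16890 cm^-1, so d_i2 = -5.921 cm.
m_2 = -(-5.921)/(38.398) = 0.1542.
Total m = m_1 x m_2 = (-0.4318)(0.1542) = -0.0666.

-0.0666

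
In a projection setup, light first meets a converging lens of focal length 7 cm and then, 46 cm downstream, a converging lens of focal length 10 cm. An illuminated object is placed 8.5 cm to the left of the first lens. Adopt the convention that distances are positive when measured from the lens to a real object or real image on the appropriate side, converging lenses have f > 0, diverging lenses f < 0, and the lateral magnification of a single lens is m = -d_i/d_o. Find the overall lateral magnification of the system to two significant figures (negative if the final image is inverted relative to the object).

Lens 1: 1/d_i1 = 1/f_1 - 1/d_o1 = 1/7 - 1/8.5 = 0.02521 cm^-1, so d_i1 = 39.667 cm.
m_1 = -(39.667)/8.5 = -4.6667.
The intermediate image is 39.667 cm to the right of lens 1, so d_o2 = L - d_i1 = 46 - 39.667 = 6.333 cm.
Lens 2: 1/d_i2 = 1/f_2 - 1/d_o2 = 1/10 - 1/(6.333) = -0.05789 cm^-1, so d_i2 = -17.273 cm.
m_2 = -(-17.273)/(6.333) = 2.7273.
Overall magnification: m = m_1 m_2 = -12.7273.

-13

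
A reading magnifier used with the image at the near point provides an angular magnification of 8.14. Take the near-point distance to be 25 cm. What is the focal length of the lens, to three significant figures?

3.50 cm

For the image at the near point, M = 1 + D/f.
f = D/(M - 1) = 25/(8.14 - 1) = 3.501 cm.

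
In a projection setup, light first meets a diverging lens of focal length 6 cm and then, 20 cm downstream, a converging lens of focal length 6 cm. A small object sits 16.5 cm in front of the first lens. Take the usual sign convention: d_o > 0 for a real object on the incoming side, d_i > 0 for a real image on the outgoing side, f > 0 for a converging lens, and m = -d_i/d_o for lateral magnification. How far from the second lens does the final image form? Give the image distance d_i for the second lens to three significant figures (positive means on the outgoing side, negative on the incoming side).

7.96 cm

First lens: d_i1 = 1/(1/(-6) - 1/16.5) = -4.400 cm.
With d_i1 < 0 the first image is virtual and lies on the object side; the object distance for lens 2 is d_o2 = 20 - (-4.400) = 24.400 cm.
Second lens: d_i2 = 1/(1/6 - 1/(24.400)) = 7.957 cm.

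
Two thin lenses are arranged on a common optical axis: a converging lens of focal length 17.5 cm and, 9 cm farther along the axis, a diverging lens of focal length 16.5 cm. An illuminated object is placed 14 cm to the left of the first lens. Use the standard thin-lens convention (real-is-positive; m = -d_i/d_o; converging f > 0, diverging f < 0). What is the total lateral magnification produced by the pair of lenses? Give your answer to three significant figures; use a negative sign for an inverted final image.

Lens 1: 1/d_i1 = 1/f_1 - 1/d_o1 = 1/17.5 - 1/14 = -0.01429 cm^-1, so d_i1 = -70.000 cm.
m_1 = -(-70.000)/14 = 5.0000.
With d_i1 < 0 the first image is virtual and lies on the object side; the object distance for lens 2 is d_o2 = 9 - (-70.000) = 79.000 cm.
Lens 2: 1/d_i2 = 1/f_2 - 1/d_o2 = 1/(-16.5) - 1/(79.000) = -0.07326 cm^-1, so d_i2 = -13.649 cm.
m_2 = -(-13.649)/(79.000) = 0.1728.
Overall magnification: m = m_1 m_2 = 0.8639.

0.864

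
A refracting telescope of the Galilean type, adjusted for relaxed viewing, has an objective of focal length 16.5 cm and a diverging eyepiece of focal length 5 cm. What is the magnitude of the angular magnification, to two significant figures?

3.3

|M| = f_obj/|f_eye| = 16.5/5 = 3.300.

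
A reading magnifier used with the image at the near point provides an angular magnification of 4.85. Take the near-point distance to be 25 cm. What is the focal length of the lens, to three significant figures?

6.49 cm

For the image at the near point, M = 1 + D/f.
f = D/(M - 1) = 25/(4.85 - 1) = 6.494 cm.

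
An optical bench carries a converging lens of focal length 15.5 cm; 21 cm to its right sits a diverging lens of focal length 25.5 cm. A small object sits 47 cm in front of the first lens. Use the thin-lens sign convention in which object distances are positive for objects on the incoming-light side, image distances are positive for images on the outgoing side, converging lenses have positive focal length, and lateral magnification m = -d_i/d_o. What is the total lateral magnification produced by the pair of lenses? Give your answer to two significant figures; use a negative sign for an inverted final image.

-0.54

Applying the thin-lens equation to the first lens, 1/15.5 = 1/47 + 1/d_i1, which gives d_i1 = 23.127 cm.
Its lateral magnification is m_1 = -d_i1/d_o1 = -(23.127)/47 = -0.4921.
This image would form 23.127 cm past lens 1, i.e. 2.127 cm beyond lens 2, so it is a virtual object for lens 2: d_o2 = 21 - 23.127 = -2.127 cm.
Applying the thin-lens equation again with f_2 = -25.5 cm and d_o2 = -2.127 cm gives d_i2 = 2.321 cm.
m_2 = -(2.321)/(-2.127) = 1.0910.
The system's lateral magnification is m_1 m_2 = (-0.4921)(1.0910) = -0.5368.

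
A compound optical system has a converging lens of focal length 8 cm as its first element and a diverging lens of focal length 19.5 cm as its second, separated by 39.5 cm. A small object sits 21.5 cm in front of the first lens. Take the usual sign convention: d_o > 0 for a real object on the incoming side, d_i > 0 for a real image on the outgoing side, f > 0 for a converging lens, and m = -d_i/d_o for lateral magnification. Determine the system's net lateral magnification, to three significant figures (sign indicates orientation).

Applying the thin-lens equation to the first lens, 1/8 = 1/21.5 + 1/d_i1, which gives d_i1 = 12.741 cm.
Its lateral magnification is m_1 = -d_i1/d_o1 = -(12.741)/21.5 = -0.5926.
Object distance for lens 2: d_o2 = 39.5 - 12.741 = 26.759 cm.
Applying the thin-lens equation again with f_2 = -19.5 cm and d_o2 = 26.759 cm gives d_i2 = -11.280 cm.
m_2 = -(-11.280)/(26.759) = 0.4215.
Overall magnification: m = m_1 m_2 = -0.2498.

-0.250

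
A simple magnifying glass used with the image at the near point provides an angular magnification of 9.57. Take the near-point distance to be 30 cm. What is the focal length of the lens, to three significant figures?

For the image at the near point, M = 1 + D/f.
f = D/(M - 1) = 30/(9.57 - 1) = 3.501 cm.

3.50 cm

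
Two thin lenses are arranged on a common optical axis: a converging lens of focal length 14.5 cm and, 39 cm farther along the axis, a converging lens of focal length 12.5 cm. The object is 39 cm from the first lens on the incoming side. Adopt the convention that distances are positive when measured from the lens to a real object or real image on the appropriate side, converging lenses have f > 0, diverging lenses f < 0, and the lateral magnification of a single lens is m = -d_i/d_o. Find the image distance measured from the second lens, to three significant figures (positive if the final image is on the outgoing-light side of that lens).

Applying the thin-lens equation to the first lens, 1/14.5 = 1/39 + 1/d_i1, which gives d_i1 = 23.082 cm.
Object distance for lens 2: d_o2 = 39 - 23.082 = 15.918 cm.
Applying the thin-lens equation again with f_2 = 12.5 cm and d_o2 = 15.918 cm gives d_i2 = 58.209 cm.

58.2 cm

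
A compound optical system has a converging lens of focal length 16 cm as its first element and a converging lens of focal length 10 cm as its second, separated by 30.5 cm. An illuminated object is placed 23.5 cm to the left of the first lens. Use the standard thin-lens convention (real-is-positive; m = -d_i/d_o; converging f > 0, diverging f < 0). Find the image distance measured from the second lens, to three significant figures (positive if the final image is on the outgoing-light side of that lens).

First lens: d_i1 = 1/(1/16 - 1/23.5) = 50.133 cm.
This image would form 50.133 cm past lens 1, i.e. 19.633 cm beyond lens 2, so it is a virtual object for lens 2: d_o2 = 30.5 - 50.133 = -19.633 cm.
Second lens: d_i2 = 1/(1/10 - 1/(-19.633)) = 6.625 cm.

6.63 cm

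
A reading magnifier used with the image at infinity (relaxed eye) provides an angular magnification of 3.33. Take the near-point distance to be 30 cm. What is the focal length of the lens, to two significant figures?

For the image at infinity, M = D/f.
f = D/M = 30/3.33 = 9.009 cm.

9.0 cm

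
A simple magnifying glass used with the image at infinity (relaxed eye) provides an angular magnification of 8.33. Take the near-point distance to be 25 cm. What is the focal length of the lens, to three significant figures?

3.00 cm

For the image at infinity, M = D/f.
f = D/M = 25/8.33 = 3.001 cm.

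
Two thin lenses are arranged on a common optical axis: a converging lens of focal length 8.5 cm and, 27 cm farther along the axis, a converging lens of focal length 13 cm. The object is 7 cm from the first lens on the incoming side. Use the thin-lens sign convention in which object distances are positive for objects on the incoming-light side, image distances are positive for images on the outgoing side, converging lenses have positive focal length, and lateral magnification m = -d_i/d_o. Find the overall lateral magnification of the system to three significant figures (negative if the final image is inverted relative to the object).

Applying the thin-lens equation to the first lens, 1/8.5 = 1/7 + 1/d_i1, which gives d_i1 = -39.667 cm.
Its lateral magnification is m_1 = -d_i1/d_o1 = -(-39.667)/7 = 5.6667.
The intermediate image is virtual, 39.667 cm to the left of lens 1, so d_o2 = L - d_i1 = 27 - (-39.667) = 66.667 cm.
Applying the thin-lens equation again with f_2 = 13 cm and d_o2 = 66.667 cm gives d_i2 = 16.149 cm.
m_2 = -(16.149)/(66.667) = -0.2422.
Total m = m_1 x m_2 = (5.6667)(-0.2422) = -1.3727.

-1.37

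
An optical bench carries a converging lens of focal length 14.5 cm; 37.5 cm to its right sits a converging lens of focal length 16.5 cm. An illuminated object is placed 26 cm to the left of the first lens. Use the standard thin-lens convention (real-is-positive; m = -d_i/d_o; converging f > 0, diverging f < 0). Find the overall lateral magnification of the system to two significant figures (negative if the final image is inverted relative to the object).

Applying the thin-lens equation to the first lens, 1/14.5 = 1/26 + 1/d_i1, which gives d_i1 = 32.783 cm.
Its lateral magnification is m_1 = -d_i1/d_o1 = -(32.783)/26 = -1.2609.
Object distance for lens 2: d_o2 = 37.5 - 32.783 = 4.717 cm.
Applying the thin-lens equation again with f_2 = 16.5 cm and d_o2 = 4.717 cm gives d_i2 = -6.606 cm.
m_2 = -(-6.606)/(4.717) = 1.4004.
Overall magnification: m = m_1 m_2 = -1.7657.

-1.8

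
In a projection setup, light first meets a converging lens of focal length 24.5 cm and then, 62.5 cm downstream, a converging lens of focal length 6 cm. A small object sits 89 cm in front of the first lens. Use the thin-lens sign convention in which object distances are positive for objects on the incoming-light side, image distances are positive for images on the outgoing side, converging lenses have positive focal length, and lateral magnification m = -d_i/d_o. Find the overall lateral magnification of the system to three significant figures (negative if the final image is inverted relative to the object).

0.100

Applying the thin-lens equation to the first lens, 1/24.5 = 1/89 + 1/d_i1, which gives d_i1 = 33.806 cm.
Its lateral magnification is m_1 = -d_i1/d_o1 = -(33.806)/89 = -0.3798.
That image sits 28.694 cm in front of the second lens, so d_o2 = 28.694 cm.
Applying the thin-lens equation again with f_2 = 6 cm and d_o2 = 28.694 cm gives d_i2 = 7.586 cm.
m_2 = -(7.586)/(28.694) = -0.2644.
Overall magnification: m = m_1 m_2 = 0.1004.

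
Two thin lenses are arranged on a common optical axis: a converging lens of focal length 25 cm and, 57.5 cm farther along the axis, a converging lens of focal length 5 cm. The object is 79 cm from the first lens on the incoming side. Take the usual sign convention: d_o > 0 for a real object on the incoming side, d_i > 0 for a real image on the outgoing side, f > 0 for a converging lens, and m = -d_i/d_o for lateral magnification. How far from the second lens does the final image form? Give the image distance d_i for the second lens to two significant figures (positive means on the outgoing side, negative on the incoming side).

Lens 1: 1/d_i1 = 1/f_1 - 1/d_o1 = 1/25 - 1/79 = 0.02734 cm^-1, so d_i1 = 36.574 cm.
The intermediate image is 36.574 cm to the right of lens 1, so d_o2 = L - d_i1 = 57.5 - 36.574 = 20.926 cm.
Lens 2: 1/d_i2 = 1/f_2 - 1/d_o2 = 1/5 - 1/(20.926) = 0.15221 cm^-1, so d_i2 = 6.570 cm.

6.6 cm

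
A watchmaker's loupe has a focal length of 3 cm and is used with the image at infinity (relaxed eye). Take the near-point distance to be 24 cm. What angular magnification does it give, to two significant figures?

8.0

M = D/f = 24/3 = 8.000.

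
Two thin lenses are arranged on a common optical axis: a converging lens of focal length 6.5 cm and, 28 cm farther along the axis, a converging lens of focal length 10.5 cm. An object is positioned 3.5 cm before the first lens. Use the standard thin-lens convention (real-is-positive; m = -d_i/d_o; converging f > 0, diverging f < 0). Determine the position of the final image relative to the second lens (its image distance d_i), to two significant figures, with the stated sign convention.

15 cm

Lens 1: 1/d_i1 = 1/f_1 - 1/d_o1 = 1/6.5 - 1/3.5 = -0.13187 cm^-1, so d_i1 = -7.583 cm.
The intermediate image is virtual, 7.583 cm to the left of lens 1, so d_o2 = L - d_i1 = 28 - (-7.583) = 35.583 cm.
Lens 2: 1/d_i2 = 1/f_2 - 1/d_o2 = 1/10.5 - 1/(35.583) = 0.06714 cm^-1, so d_i2 = 14.895 cm.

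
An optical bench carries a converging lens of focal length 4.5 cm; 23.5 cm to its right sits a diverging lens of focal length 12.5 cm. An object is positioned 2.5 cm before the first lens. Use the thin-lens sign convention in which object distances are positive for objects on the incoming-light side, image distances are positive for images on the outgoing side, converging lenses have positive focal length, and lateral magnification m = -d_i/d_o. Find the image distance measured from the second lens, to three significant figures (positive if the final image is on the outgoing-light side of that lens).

First lens: d_i1 = 1/(1/4.5 - 1/2.5) = -5.625 cm.
The intermediate image is virtual, 5.625 cm to the left of lens 1, so d_o2 = L - d_i1 = 23.5 - (-5.625) = 29.125 cm.
Second lens: d_i2 = 1/(1/(-12.5) - 1/(29.125)) = -8.746 cm.

-8.75 cm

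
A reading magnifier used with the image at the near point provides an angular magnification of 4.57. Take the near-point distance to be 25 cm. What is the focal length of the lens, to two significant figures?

7.0 cm

For the image at the near point, M = 1 + D/f.
f = D/(M - 1) = 25/(4.57 - 1) = 7.003 cm.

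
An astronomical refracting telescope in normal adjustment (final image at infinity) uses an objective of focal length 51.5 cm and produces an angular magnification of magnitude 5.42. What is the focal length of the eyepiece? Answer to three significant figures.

9.50 cm

|M| = f_obj/f_eye, so f_eye = f_obj/|M| = 51.5/5.42 = 9.502 cm.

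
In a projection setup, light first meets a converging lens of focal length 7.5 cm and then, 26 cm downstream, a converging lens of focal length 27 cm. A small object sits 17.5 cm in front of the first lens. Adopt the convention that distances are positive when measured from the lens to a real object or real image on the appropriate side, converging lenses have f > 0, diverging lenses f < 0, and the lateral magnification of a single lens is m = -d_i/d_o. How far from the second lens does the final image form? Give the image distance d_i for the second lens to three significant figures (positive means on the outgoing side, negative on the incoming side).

-24.6 cm

Applying the thin-lens equation to the first lens, 1/7.5 = 1/17.5 + 1/d_i1, which gives d_i1 = 13.125 cm.
The intermediate image is 13.125 cm to the right of lens 1, so d_o2 = L - d_i1 = 26 - 13.125 = 12.875 cm.
Applying the thin-lens equation again with f_2 = 27 cm and d_o2 = 12.875 cm gives d_i2 = -24.611 cm.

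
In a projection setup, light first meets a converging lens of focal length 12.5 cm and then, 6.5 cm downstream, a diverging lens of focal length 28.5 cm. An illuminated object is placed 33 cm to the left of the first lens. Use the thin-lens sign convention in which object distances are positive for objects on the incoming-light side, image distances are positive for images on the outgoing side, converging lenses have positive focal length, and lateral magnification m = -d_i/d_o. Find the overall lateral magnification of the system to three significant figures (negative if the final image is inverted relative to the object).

Lens 1: 1/d_i1 = 1/f_1 - 1/d_o1 = 1/12.5 - 1/33 = 0.04970 cm^-1, so d_i1 = 20.122 cm.
m_1 = -(20.122)/33 = -0.6098.
Since 20.122 cm > 6.5 cm, the first image lies past the second lens and serves as a virtual object: d_o2 = L - d_i1 = -13.622 cm.
Lens 2: 1/d_i2 = 1/f_2 - 1/d_o2 = 1/(-28.5) - 1/(-13.622) = 0.03832 cm^-1, so d_i2 = 26.094 cm.
m_2 = -(26.094)/(-13.622) = 1.9156.
Overall magnification: m = m_1 m_2 = -1.1680.

-1.17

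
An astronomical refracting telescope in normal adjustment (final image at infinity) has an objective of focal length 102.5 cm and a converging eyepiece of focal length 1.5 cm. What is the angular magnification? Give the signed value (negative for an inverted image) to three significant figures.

-68.3

M = -f_obj/f_eye = -102.5/(1.5) = -68.333.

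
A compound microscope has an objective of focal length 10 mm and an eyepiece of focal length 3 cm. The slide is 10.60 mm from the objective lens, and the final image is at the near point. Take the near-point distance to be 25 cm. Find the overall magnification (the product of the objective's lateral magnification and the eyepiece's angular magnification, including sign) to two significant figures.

-160

Convert to cm: f_obj = 10 mm = 1 cm; d_o = 10.60 mm = 1.06 cm.
Objective: 1/d_i = 1/f_obj - 1/d_o = 1/1 - 1/1.06 = 0.05660 cm^-1, so d_i = 17.667 cm.
m_obj = -d_i/d_o = -17.667/1.06 = -16.667.
Eyepiece angular magnification (image at near point): M_eye = 1 + D/f_e = 1 + 25/3 = 9.333.
Overall M = m_obj x M_eye = (-16.667)(9.333) = -155.56.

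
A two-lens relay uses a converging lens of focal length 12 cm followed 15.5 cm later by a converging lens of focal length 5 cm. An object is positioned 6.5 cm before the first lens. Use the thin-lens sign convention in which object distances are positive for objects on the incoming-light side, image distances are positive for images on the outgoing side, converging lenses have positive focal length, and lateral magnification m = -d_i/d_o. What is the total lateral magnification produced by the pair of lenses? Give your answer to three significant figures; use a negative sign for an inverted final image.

First lens: d_i1 = 1/(1/12 - 1/6.5) = -14.182 cm.
m_1 = -(-14.182)/6.5 = 2.1818.
The intermediate image is virtual, 14.182 cm to the left of lens 1, so d_o2 = L - d_i1 = 15.5 - (-14.182) = 29.682 cm.
Second lens: d_i2 = 1/(1/5 - 1/(29.682)) = 6.013 cm.
m_2 = -(6.013)/(29.682) = -0.2026.
The system's lateral magnification is m_1 m_2 = (2.1818)(-0.2026) = -0.4420.

-0.442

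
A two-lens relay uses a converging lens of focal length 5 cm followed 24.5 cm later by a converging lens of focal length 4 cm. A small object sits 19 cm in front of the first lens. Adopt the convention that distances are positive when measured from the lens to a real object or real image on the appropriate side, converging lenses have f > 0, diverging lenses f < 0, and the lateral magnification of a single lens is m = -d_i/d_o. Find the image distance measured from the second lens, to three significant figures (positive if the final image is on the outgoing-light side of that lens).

5.17 cm

Applying the thin-lens equation to the first lens, 1/5 = 1/19 + 1/d_i1, which gives d_i1 = 6.786 cm.
The intermediate image is 6.786 cm to the right of lens 1, so d_o2 = L - d_i1 = 24.5 - 6.786 = 17.714 cm.
Applying the thin-lens equation again with f_2 = 4 cm and d_o2 = 17.714 cm gives d_i2 = 5.167 cm.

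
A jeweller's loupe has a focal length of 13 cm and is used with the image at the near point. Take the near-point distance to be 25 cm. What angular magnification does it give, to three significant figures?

M = 1 + D/f = 1 + 25/13 = 2.923.

2.92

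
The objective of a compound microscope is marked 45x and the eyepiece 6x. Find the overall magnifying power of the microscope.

The overall magnification of a compound microscope is the product of the objective and eyepiece magnifications:
M = M_obj x M_eye = 45 x 6 = 270.

270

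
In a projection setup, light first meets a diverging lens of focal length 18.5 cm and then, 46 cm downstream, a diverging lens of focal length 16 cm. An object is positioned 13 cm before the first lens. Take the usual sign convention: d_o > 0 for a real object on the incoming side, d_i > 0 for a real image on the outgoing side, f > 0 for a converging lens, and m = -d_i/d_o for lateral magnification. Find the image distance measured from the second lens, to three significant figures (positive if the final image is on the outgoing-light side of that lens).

-12.3 cm

Applying the thin-lens equation to the first lens, 1/(-18.5) = 1/13 + 1/d_i1, which gives d_i1 = -7.635 cm.
The intermediate image is virtual, 7.635 cm to the left of lens 1, so d_o2 = L - d_i1 = 46 - (-7.635) = 53.635 cm.
Applying the thin-lens equation again with f_2 = -16 cm and d_o2 = 53.635 cm gives d_i2 = -12.324 cm.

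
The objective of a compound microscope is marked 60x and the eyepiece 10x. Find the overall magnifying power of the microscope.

600

The overall magnification of a compound microscope is the product of the objective and eyepiece magnifications:
M = M_obj x M_eye = 60 x 10 = 600.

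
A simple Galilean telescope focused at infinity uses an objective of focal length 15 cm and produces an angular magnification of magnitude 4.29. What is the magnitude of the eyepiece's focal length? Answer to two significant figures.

|M| = f_obj/|f_eye|, so |f_eye| = f_obj/|M| = 15/4.29 = 3.497 cm.
(The eyepiece is diverging, so its signed focal length is -3.497 cm.)

3.5 cm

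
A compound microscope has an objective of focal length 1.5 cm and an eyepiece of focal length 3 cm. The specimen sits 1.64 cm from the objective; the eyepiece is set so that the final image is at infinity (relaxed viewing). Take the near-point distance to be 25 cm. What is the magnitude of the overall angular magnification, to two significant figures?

Objective: 1/d_i = 1/f_obj - 1/d_o = 1/1.5 - 1/1.64 = 0.05691 cm^-1, so d_i = 17.571 cm.
m_obj = -d_i/d_o = -17.571/1.64 = -10.714.
Eyepiece angular magnification (image at infinity): M_eye = D/f_e = 25/3 = 8.333.
Overall M = m_obj x M_eye = (-10.714)(8.333) = -89.29.
|M| = 89.29.

89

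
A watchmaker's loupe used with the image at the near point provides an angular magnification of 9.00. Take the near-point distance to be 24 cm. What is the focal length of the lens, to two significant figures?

3.0 cm

For the image at the near point, M = 1 + D/f.
f = D/(M - 1) = 24/(9.0 - 1) = 3.000 cm.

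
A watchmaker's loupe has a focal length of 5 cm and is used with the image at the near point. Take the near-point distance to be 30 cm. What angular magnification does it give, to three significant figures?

M = 1 + D/f = 1 + 30/5 = 7.000.

7.00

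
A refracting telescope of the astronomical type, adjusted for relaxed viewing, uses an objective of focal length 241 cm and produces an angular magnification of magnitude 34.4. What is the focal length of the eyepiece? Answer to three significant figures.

|M| = f_obj/f_eye, so f_eye = f_obj/|M| = 241/34.4 = 7.006 cm.

7.01 cm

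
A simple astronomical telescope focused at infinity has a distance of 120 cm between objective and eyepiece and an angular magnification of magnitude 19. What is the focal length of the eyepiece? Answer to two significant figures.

6.0 cm

In normal adjustment the tube length equals f_obj + f_eye and |M| = f_obj/f_eye.
So f_obj = 19 f_eye and 19 f_eye + f_eye = 120 cm, giving f_eye = 120/20 = 6.000 cm and f_obj = 114.000 cm.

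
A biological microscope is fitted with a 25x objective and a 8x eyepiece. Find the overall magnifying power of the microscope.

200

The overall magnification of a compound microscope is the product of the objective and eyepiece magnifications:
M = M_obj x M_eye = 25 x 8 = 200.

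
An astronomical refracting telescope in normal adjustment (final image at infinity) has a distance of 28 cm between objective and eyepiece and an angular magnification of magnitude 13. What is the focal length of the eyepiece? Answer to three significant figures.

In normal adjustment the tube length equals f_obj + f_eye and |M| = f_obj/f_eye.
So f_obj = 13 f_eye and 13 f_eye + f_eye = 28 cm, giving f_eye = 28/14 = 2.000 cm and f_obj = 26.000 cm.

2.00 cm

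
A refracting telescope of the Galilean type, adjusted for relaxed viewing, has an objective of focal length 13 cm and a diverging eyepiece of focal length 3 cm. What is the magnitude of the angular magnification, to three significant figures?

4.33

|M| = f_obj/|f_eye| = 13/3 = 4.333.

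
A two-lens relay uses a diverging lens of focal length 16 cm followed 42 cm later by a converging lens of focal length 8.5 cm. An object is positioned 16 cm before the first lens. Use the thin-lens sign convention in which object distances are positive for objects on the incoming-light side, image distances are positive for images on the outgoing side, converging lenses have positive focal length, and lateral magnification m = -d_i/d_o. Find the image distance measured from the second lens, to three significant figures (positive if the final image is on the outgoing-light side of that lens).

Applying the thin-lens equation to the first lens, 1/(-16) = 1/16 + 1/d_i1, which gives d_i1 = -8.000 cm.
The intermediate image is virtual, 8.000 cm to the left of lens 1, so d_o2 = L - d_i1 = 42 - (-8.000) = 50.000 cm.
Applying the thin-lens equation again with f_2 = 8.5 cm and d_o2 = 50.000 cm gives d_i2 = 10.241 cm.

10.2 cm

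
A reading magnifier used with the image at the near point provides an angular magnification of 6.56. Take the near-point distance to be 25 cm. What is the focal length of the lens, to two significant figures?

For the image at the near point, M = 1 + D/f.
f = D/(M - 1) = 25/(6.56 - 1) = 4.496 cm.

4.5 cm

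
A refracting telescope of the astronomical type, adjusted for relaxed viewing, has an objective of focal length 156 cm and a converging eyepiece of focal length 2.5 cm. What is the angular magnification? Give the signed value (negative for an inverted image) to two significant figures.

M = -f_obj/f_eye = -156/(2.5) = -62.400.

-62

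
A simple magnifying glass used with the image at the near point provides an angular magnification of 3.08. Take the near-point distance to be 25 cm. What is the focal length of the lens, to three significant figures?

12.0 cm

For the image at the near point, M = 1 + D/f.
f = D/(M - 1) = 25/(3.08 - 1) = 12.019 cm.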